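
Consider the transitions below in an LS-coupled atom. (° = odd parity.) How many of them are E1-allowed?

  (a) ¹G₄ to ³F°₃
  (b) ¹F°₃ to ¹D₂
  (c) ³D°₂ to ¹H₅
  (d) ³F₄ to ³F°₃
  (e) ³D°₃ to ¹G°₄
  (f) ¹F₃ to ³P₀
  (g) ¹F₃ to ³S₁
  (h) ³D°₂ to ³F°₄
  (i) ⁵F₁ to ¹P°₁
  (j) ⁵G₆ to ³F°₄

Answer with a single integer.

2

(a) forbidden (ΔS fails)
(b) allowed
(c) forbidden (ΔS, ΔL, ΔJ fail)
(d) allowed
(e) forbidden (parity, ΔS, ΔL fail)
(f) forbidden (parity, ΔS, ΔL, ΔJ fail)
(g) forbidden (parity, ΔS, ΔL, ΔJ fail)
(h) forbidden (parity, ΔJ fail)
(i) forbidden (ΔS, ΔL fail)
(j) forbidden (ΔS, ΔJ fail)
Total allowed: 2 of 10.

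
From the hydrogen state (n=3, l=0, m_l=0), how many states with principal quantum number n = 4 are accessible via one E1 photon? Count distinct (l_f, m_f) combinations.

3

E1 requires Δl = ±1, so l_f ∈ {-1, 1}; with 0 ≤ l_f ≤ n_f−1 = 3, the allowed l_f values are {1}.
For l_f = 1: m_f ∈ {m_i−1, m_i, m_i+1} ∩ [−1, 1] = {-1, 0, 1} → 3 states.
Total: 3.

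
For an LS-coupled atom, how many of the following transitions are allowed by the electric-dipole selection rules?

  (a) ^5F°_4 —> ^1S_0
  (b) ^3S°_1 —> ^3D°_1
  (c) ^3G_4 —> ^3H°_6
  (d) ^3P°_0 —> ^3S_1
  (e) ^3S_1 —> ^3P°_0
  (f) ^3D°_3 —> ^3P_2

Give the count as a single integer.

3

(a) forbidden (ΔS, ΔL, ΔJ fail)
(b) forbidden (parity, ΔL fail)
(c) forbidden (ΔJ fails)
(d) allowed
(e) allowed
(f) allowed
Total allowed: 3 of 6.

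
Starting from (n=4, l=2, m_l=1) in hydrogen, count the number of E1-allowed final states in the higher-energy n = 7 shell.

5

E1 requires Δl = ±1, so l_f ∈ {1, 3}; with 0 ≤ l_f ≤ n_f−1 = 6, the allowed l_f values are {1, 3}.
For l_f = 1: m_f ∈ {m_i−1, m_i, m_i+1} ∩ [−1, 1] = {0, 1} → 2 states.
For l_f = 3: m_f ∈ {m_i−1, m_i, m_i+1} ∩ [−3, 3] = {0, 1, 2} → 3 states.
Total: 5.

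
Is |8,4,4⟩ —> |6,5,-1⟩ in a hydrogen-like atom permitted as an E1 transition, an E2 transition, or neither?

Δl = 5 − 4 = +1; l_i + l_f = 9.
Δm_l = -5.
E1 (Δl = ±1, |Δm_l| ≤ 1): not satisfied.
E2 (Δl = 0,±2, l_i+l_f ≥ 2, |Δm_l| ≤ 2): not satisfied.

neither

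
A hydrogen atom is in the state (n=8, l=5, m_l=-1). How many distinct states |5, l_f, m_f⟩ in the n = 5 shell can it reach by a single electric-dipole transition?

3

E1 requires Δl = ±1, so l_f ∈ {4, 6}; with 0 ≤ l_f ≤ n_f−1 = 4, the allowed l_f values are {4}.
For l_f = 4: m_f ∈ {m_i−1, m_i, m_i+1} ∩ [−4, 4] = {-2, -1, 0} → 3 states.
Total: 3.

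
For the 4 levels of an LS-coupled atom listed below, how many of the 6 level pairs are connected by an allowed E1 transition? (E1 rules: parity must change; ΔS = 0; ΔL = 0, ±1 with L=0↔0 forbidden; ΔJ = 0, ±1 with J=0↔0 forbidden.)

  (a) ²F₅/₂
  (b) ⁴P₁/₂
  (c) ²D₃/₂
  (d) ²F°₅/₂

(a)–(b): forbidden (parity, ΔS, ΔL, ΔJ).
(a)–(c): forbidden (parity).
(a)–(d): allowed.
(b)–(c): forbidden (parity, ΔS).
(b)–(d): forbidden (ΔS, ΔL, ΔJ).
(c)–(d): allowed.
Allowed pairs: 2 of 6.

2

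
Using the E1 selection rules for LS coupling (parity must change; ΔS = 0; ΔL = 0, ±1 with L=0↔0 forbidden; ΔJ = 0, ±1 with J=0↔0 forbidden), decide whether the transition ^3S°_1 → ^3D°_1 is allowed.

forbidden

Parity must change: odd → odd — fails.
ΔS = 0: S: 1 → 1 — passes.
ΔL = 0, ±1 (not L=0↔0): L: 0 → 2, ΔL = +2 — fails.
ΔJ = 0, ±1 (not J=0↔0): J: 1 → 1, ΔJ = +0 — passes.
Rule(s) violated: parity, ΔL.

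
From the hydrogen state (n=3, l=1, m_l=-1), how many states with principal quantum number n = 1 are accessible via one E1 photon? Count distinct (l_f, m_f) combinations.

E1 requires Δl = ±1, so l_f ∈ {0, 2}; with 0 ≤ l_f ≤ n_f−1 = 0, the allowed l_f values are {0}.
For l_f = 0: m_f ∈ {m_i−1, m_i, m_i+1} ∩ [−0, 0] = {0} → 1 state.
Total: 1.

1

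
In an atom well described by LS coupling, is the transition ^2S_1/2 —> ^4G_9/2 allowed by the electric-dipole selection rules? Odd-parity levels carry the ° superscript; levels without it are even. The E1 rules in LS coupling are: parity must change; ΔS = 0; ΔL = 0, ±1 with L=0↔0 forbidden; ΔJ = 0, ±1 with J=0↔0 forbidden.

forbidden

Initial level: S=1/2, L=0, J=1/2, parity even. Final level: S=3/2, L=4, J=9/2, parity even.
Parity must change: even → even — violated.
ΔL = 0, ±1 (not L=0↔0): L: 0 → 4, ΔL = +4 — violated.
ΔJ = 0, ±1 (not J=0↔0): J: 1/2 → 9/2, ΔJ = +4 — violated.
ΔS = 0: S: 1/2 → 3/2 — violated.
Rule(s) violated: parity, ΔS, ΔL, ΔJ.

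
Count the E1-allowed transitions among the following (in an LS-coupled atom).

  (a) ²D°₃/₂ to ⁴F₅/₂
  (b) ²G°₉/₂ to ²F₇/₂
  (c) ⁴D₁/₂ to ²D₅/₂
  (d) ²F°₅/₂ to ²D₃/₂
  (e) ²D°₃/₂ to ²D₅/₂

(a) forbidden (ΔS fails)
(b) allowed
(c) forbidden (parity, ΔS, ΔJ fail)
(d) allowed
(e) allowed
Total allowed: 3 of 5.

3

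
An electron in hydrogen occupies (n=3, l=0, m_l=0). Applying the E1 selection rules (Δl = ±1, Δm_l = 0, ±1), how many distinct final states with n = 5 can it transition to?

E1 requires Δl = ±1, so l_f ∈ {-1, 1}; with 0 ≤ l_f ≤ n_f−1 = 4, the allowed l_f values are {1}.
For l_f = 1: m_f ∈ {m_i−1, m_i, m_i+1} ∩ [−1, 1] = {-1, 0, 1} → 3 states.
Total: 3.

3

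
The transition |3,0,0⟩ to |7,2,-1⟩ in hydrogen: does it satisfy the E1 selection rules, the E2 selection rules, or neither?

E2

Δl = 2 − 0 = +2; l_i + l_f = 2.
Δm_l = -1.
E1 (Δl = ±1, |Δm_l| ≤ 1): not satisfied.
E2 (Δl = 0,±2, l_i+l_f ≥ 2, |Δm_l| ≤ 2): satisfied.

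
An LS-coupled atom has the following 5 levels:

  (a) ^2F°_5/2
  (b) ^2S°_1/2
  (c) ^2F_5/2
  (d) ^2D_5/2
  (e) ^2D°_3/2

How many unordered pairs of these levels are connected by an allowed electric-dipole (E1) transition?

(a)–(b): forbidden (parity, ΔL, ΔJ).
(a)–(c): allowed.
(a)–(d): allowed.
(a)–(e): forbidden (parity).
(b)–(c): forbidden (ΔL, ΔJ).
(b)–(d): forbidden (ΔL, ΔJ).
(b)–(e): forbidden (parity, ΔL).
(c)–(d): forbidden (parity).
(c)–(e): allowed.
(d)–(e): allowed.
Allowed pairs: 4 of 10.

4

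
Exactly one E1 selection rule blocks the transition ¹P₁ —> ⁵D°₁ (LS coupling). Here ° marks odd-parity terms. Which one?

Initial level: S=0, L=1, J=1, parity even. Final level: S=2, L=2, J=1, parity odd.
Parity must change: even → odd — ✓.
ΔS = 0: S: 0 → 2 — ✗.
ΔL = 0, ±1 (not L=0↔0): L: 1 → 2, ΔL = +1 — ✓.
ΔJ = 0, ±1 (not J=0↔0): J: 1 → 1, ΔJ = +0 — ✓.

the ΔS = 0 rule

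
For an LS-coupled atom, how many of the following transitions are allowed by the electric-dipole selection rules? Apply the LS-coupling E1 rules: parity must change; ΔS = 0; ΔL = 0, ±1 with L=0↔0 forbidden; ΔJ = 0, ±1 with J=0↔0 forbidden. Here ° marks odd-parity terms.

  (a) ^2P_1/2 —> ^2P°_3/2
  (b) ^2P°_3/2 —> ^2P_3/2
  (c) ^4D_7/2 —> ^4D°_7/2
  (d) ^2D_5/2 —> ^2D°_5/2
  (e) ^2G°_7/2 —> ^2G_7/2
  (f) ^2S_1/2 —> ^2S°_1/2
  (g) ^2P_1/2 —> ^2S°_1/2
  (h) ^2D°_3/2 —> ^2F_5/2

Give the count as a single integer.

7

(a) allowed
(b) allowed
(c) allowed
(d) allowed
(e) allowed
(f) forbidden (ΔL fails)
(g) allowed
(h) allowed
Total allowed: 7 of 8.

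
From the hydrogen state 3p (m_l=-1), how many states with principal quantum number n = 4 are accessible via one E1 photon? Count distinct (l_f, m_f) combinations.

E1 requires Δl = ±1, so l_f ∈ {0, 2}; with 0 ≤ l_f ≤ n_f−1 = 3, the allowed l_f values are {0, 2}.
For l_f = 0: m_f ∈ {m_i−1, m_i, m_i+1} ∩ [−0, 0] = {0} → 1 state.
For l_f = 2: m_f ∈ {m_i−1, m_i, m_i+1} ∩ [−2, 2] = {-2, -1, 0} → 3 states.
Total: 4.

4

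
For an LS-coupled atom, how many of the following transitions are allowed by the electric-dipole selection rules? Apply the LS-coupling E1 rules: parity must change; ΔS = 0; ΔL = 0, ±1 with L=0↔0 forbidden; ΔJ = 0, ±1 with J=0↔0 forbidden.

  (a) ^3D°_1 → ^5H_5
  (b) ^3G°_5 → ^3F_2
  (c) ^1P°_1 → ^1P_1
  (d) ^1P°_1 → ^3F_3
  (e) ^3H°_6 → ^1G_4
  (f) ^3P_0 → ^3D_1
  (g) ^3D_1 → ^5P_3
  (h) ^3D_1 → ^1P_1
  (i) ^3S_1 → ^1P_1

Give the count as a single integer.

(a) forbidden (ΔS, ΔL, ΔJ fail)
(b) forbidden (ΔJ fails)
(c) allowed
(d) forbidden (ΔS, ΔL, ΔJ fail)
(e) forbidden (ΔS, ΔJ fail)
(f) forbidden (parity fails)
(g) forbidden (parity, ΔS, ΔJ fail)
(h) forbidden (parity, ΔS fail)
(i) forbidden (parity, ΔS fail)
Total allowed: 1 of 9.

1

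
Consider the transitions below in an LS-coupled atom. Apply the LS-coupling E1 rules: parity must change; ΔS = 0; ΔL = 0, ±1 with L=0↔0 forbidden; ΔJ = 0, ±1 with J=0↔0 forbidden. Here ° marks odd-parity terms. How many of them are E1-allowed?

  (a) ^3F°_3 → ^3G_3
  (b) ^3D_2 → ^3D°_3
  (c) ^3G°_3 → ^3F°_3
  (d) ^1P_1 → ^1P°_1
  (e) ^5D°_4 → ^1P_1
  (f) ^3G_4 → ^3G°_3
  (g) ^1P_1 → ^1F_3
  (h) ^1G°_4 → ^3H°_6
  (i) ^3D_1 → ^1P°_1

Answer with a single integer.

4

(a) allowed
(b) allowed
(c) forbidden (parity fails)
(d) allowed
(e) forbidden (ΔS, ΔJ fail)
(f) allowed
(g) forbidden (parity, ΔL, ΔJ fail)
(h) forbidden (parity, ΔS, ΔJ fail)
(i) forbidden (ΔS fails)
Total allowed: 4 of 9.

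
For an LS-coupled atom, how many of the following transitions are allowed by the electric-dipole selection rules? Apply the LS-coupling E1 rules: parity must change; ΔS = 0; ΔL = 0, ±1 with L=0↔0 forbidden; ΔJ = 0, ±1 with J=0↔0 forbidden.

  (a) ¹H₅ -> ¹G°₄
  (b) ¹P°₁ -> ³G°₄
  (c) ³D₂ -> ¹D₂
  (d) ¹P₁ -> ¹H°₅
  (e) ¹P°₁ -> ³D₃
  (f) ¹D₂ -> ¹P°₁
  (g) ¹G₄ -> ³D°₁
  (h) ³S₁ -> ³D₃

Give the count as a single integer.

(a) allowed
(b) forbidden (parity, ΔS, ΔL, ΔJ fail)
(c) forbidden (parity, ΔS fail)
(d) forbidden (ΔL, ΔJ fail)
(e) forbidden (ΔS, ΔJ fail)
(f) allowed
(g) forbidden (ΔS, ΔL, ΔJ fail)
(h) forbidden (parity, ΔL, ΔJ fail)
Total allowed: 2 of 8.

2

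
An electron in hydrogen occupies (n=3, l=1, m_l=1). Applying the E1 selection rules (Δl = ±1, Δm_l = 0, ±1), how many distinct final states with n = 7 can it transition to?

E1 requires Δl = ±1, so l_f ∈ {0, 2}; with 0 ≤ l_f ≤ n_f−1 = 6, the allowed l_f values are {0, 2}.
For l_f = 0: m_f ∈ {m_i−1, m_i, m_i+1} ∩ [−0, 0] = {0} → 1 state.
For l_f = 2: m_f ∈ {m_i−1, m_i, m_i+1} ∩ [−2, 2] = {0, 1, 2} → 3 states.
Total: 4.

4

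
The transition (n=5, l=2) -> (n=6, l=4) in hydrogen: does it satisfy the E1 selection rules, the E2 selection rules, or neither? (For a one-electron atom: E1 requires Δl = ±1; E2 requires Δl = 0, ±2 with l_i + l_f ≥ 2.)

Δl = 4 − 2 = +2; l_i + l_f = 6.
E1 (Δl = ±1): not satisfied.
E2 (Δl = 0,±2, l_i+l_f ≥ 2): satisfied.

E2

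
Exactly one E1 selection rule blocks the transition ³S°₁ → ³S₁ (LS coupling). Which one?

the L=0 ↔ L=0 exclusion

Reading off the term symbols: S 1→1, L 0→0, J 1→1, parity odd→even.
Parity must change: odd → even — passes.
ΔS = 0: S: 1 → 1 — passes.
ΔL = 0, ±1 (not L=0↔0): L: 0 → 0, ΔL = +0 — fails.
ΔJ = 0, ±1 (not J=0↔0): J: 1 → 1, ΔJ = +0 — passes.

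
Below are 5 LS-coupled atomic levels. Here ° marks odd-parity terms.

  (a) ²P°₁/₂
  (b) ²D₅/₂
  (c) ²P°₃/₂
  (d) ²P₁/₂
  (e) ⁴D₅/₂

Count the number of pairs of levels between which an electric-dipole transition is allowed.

3

(a)–(b): forbidden (ΔJ).
(a)–(c): forbidden (parity).
(a)–(d): allowed.
(a)–(e): forbidden (ΔS, ΔJ).
(b)–(c): allowed.
(b)–(d): forbidden (parity, ΔJ).
(b)–(e): forbidden (parity, ΔS).
(c)–(d): allowed.
(c)–(e): forbidden (ΔS).
(d)–(e): forbidden (parity, ΔS, ΔJ).
Allowed pairs: 3 of 10.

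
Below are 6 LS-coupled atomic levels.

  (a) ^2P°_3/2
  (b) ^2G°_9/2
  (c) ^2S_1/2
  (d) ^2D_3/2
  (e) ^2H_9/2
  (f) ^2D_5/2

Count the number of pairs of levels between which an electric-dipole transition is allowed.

4

(a)–(b): forbidden (parity, ΔL, ΔJ).
(a)–(c): allowed.
(a)–(d): allowed.
(a)–(e): forbidden (ΔL, ΔJ).
(a)–(f): allowed.
(b)–(c): forbidden (ΔL, ΔJ).
(b)–(d): forbidden (ΔL, ΔJ).
(b)–(e): allowed.
(b)–(f): forbidden (ΔL, ΔJ).
(c)–(d): forbidden (parity, ΔL).
(c)–(e): forbidden (parity, ΔL, ΔJ).
(c)–(f): forbidden (parity, ΔL, ΔJ).
(d)–(e): forbidden (parity, ΔL, ΔJ).
(d)–(f): forbidden (parity).
(e)–(f): forbidden (parity, ΔL, ΔJ).
Allowed pairs: 4 of 15.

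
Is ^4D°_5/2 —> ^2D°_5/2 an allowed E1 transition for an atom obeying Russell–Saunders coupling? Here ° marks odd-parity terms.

ΔL = 0, ±1 (not L=0↔0): L: 2 → 2, ΔL = +0 — passes.
ΔJ = 0, ±1 (not J=0↔0): J: 5/2 → 5/2, ΔJ = +0 — passes.
ΔS = 0: S: 3/2 → 1/2 — fails.
Parity must change: odd → odd — fails.
Rule(s) violated: parity, ΔS.

forbidden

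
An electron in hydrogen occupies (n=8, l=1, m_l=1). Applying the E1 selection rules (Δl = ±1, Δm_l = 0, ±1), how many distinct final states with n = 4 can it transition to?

4

E1 requires Δl = ±1, so l_f ∈ {0, 2}; with 0 ≤ l_f ≤ n_f−1 = 3, the allowed l_f values are {0, 2}.
For l_f = 0: m_f ∈ {m_i−1, m_i, m_i+1} ∩ [−0, 0] = {0} → 1 state.
For l_f = 2: m_f ∈ {m_i−1, m_i, m_i+1} ∩ [−2, 2] = {0, 1, 2} → 3 states.
Total: 4.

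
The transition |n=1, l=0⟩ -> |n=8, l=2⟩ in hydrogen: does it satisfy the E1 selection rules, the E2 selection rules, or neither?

Δl = 2 − 0 = +2; l_i + l_f = 2.
E1 (Δl = ±1): not satisfied.
E2 (Δl = 0,±2, l_i+l_f ≥ 2): satisfied.

E2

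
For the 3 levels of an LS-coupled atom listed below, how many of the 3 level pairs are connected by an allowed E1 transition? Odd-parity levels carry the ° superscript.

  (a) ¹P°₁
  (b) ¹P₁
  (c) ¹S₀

(a)–(b): allowed.
(a)–(c): allowed.
(b)–(c): forbidden (parity).
Allowed pairs: 2 of 3.

2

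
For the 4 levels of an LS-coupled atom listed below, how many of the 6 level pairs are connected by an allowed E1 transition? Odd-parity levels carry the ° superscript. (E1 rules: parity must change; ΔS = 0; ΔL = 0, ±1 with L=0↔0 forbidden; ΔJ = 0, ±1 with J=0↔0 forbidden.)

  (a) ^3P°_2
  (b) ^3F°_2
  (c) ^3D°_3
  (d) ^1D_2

0

(a)–(b): forbidden (parity, ΔL).
(a)–(c): forbidden (parity).
(a)–(d): forbidden (ΔS).
(b)–(c): forbidden (parity).
(b)–(d): forbidden (ΔS).
(c)–(d): forbidden (ΔS).
Allowed pairs: 0 of 6.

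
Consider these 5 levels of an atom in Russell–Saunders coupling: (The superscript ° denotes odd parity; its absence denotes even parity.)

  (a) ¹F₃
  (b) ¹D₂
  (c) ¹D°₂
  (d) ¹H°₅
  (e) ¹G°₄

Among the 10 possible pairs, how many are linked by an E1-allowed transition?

3

(a)–(b): forbidden (parity).
(a)–(c): allowed.
(a)–(d): forbidden (ΔL, ΔJ).
(a)–(e): allowed.
(b)–(c): allowed.
(b)–(d): forbidden (ΔL, ΔJ).
(b)–(e): forbidden (ΔL, ΔJ).
(c)–(d): forbidden (parity, ΔL, ΔJ).
(c)–(e): forbidden (parity, ΔL, ΔJ).
(d)–(e): forbidden (parity).
Allowed pairs: 3 of 10.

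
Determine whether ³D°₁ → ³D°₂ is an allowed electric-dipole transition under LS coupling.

forbidden

ΔJ = 0, ±1 (not J=0↔0): J: 1 → 2, ΔJ = +1 — ✓.
ΔL = 0, ±1 (not L=0↔0): L: 2 → 2, ΔL = +0 — ✓.
Parity must change: odd → odd — ✗.
ΔS = 0: S: 1 → 1 — ✓.
Rule(s) violated: parity.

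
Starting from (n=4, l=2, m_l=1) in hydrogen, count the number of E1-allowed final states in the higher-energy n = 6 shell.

E1 requires Δl = ±1, so l_f ∈ {1, 3}; with 0 ≤ l_f ≤ n_f−1 = 5, the allowed l_f values are {1, 3}.
For l_f = 1: m_f ∈ {m_i−1, m_i, m_i+1} ∩ [−1, 1] = {0, 1} → 2 states.
For l_f = 3: m_f ∈ {m_i−1, m_i, m_i+1} ∩ [−3, 3] = {0, 1, 2} → 3 states.
Total: 5.

5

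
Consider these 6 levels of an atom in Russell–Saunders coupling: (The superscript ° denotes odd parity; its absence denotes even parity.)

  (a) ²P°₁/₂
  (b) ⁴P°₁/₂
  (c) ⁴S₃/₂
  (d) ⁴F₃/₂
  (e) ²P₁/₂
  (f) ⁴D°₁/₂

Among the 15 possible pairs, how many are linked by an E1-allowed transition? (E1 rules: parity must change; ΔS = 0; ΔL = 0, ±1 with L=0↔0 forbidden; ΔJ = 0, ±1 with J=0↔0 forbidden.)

(a)–(b): forbidden (parity, ΔS).
(a)–(c): forbidden (ΔS).
(a)–(d): forbidden (ΔS, ΔL).
(a)–(e): allowed.
(a)–(f): forbidden (parity, ΔS).
(b)–(c): allowed.
(b)–(d): forbidden (ΔL).
(b)–(e): forbidden (ΔS).
(b)–(f): forbidden (parity).
(c)–(d): forbidden (parity, ΔL).
(c)–(e): forbidden (parity, ΔS).
(c)–(f): forbidden (ΔL).
(d)–(e): forbidden (parity, ΔS, ΔL).
(d)–(f): allowed.
(e)–(f): forbidden (ΔS).
Allowed pairs: 3 of 15.

3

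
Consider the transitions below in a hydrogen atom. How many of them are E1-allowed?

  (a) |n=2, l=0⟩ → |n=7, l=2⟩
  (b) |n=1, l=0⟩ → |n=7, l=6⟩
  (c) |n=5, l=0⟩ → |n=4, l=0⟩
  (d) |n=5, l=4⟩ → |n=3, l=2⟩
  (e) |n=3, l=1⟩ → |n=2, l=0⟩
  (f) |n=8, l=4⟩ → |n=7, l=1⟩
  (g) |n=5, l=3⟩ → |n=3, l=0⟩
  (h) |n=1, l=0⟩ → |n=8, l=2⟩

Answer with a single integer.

1

(a) forbidden — Δl = +2 (E1 requires Δl = ±1)
(b) forbidden — Δl = +6 (E1 requires Δl = ±1)
(c) forbidden — Δl = +0 (E1 requires Δl = ±1)
(d) forbidden — Δl = -2 (E1 requires Δl = ±1)
(e) allowed
(f) forbidden — Δl = -3 (E1 requires Δl = ±1)
(g) forbidden — Δl = -3 (E1 requires Δl = ±1)
(h) forbidden — Δl = +2 (E1 requires Δl = ±1)
Total allowed: 1 of 8.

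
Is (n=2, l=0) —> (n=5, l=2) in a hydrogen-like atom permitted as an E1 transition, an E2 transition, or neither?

Δl = 2 − 0 = +2; l_i + l_f = 2.
E1 (Δl = ±1): not satisfied.
E2 (Δl = 0,±2, l_i+l_f ≥ 2): satisfied.

E2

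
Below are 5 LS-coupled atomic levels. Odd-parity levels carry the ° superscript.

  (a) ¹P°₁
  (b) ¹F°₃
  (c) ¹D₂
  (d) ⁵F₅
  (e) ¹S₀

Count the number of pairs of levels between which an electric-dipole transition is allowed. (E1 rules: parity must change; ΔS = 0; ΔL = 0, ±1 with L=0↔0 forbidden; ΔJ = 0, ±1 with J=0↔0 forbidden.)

(a)–(b): forbidden (parity, ΔL, ΔJ).
(a)–(c): allowed.
(a)–(d): forbidden (ΔS, ΔL, ΔJ).
(a)–(e): allowed.
(b)–(c): allowed.
(b)–(d): forbidden (ΔS, ΔJ).
(b)–(e): forbidden (ΔL, ΔJ).
(c)–(d): forbidden (parity, ΔS, ΔJ).
(c)–(e): forbidden (parity, ΔL, ΔJ).
(d)–(e): forbidden (parity, ΔS, ΔL, ΔJ).
Allowed pairs: 3 of 10.

3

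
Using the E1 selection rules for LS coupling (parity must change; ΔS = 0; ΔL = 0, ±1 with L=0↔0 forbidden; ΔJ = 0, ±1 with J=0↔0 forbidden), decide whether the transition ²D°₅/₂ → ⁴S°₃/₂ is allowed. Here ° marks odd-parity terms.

forbidden

Parity must change: odd → odd — ✗.
ΔS = 0: S: 1/2 → 3/2 — ✗.
ΔL = 0, ±1 (not L=0↔0): L: 2 → 0, ΔL = -2 — ✗.
ΔJ = 0, ±1 (not J=0↔0): J: 5/2 → 3/2, ΔJ = -1 — ✓.
Rule(s) violated: parity, ΔS, ΔL.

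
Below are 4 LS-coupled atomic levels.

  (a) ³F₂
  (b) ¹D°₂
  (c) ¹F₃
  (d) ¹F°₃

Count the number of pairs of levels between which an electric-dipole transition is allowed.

(a)–(b): forbidden (ΔS).
(a)–(c): forbidden (parity, ΔS).
(a)–(d): forbidden (ΔS).
(b)–(c): allowed.
(b)–(d): forbidden (parity).
(c)–(d): allowed.
Allowed pairs: 2 of 6.

2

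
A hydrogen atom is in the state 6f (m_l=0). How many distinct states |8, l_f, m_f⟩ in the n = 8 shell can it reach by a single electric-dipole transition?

6

E1 requires Δl = ±1, so l_f ∈ {2, 4}; with 0 ≤ l_f ≤ n_f−1 = 7, the allowed l_f values are {2, 4}.
For l_f = 2: m_f ∈ {m_i−1, m_i, m_i+1} ∩ [−2, 2] = {-1, 0, 1} → 3 states.
For l_f = 4: m_f ∈ {m_i−1, m_i, m_i+1} ∩ [−4, 4] = {-1, 0, 1} → 3 states.
Total: 6.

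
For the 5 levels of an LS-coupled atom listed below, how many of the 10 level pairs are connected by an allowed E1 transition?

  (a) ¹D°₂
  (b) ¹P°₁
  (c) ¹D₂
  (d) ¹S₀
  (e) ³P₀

(a)–(b): forbidden (parity).
(a)–(c): allowed.
(a)–(d): forbidden (ΔL, ΔJ).
(a)–(e): forbidden (ΔS, ΔJ).
(b)–(c): allowed.
(b)–(d): allowed.
(b)–(e): forbidden (ΔS).
(c)–(d): forbidden (parity, ΔL, ΔJ).
(c)–(e): forbidden (parity, ΔS, ΔJ).
(d)–(e): forbidden (parity, ΔS, ΔJ).
Allowed pairs: 3 of 10.

3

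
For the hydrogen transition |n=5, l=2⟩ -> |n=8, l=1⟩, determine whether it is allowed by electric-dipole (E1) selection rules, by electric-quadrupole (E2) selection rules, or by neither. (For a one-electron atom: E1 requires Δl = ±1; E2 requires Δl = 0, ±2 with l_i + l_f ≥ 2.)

E1

Δl = 1 − 2 = -1; l_i + l_f = 3.
E1 (Δl = ±1): satisfied.
E2 (Δl = 0,±2, l_i+l_f ≥ 2): not satisfied.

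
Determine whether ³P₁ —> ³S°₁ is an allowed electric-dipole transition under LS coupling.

allowed

Reading off the term symbols: S 1→1, L 1→0, J 1→1, parity even→odd.
ΔS = 0: S: 1 → 1 — ✓.
ΔJ = 0, ±1 (not J=0↔0): J: 1 → 1, ΔJ = +0 — ✓.
ΔL = 0, ±1 (not L=0↔0): L: 1 → 0, ΔL = -1 — ✓.
Parity must change: even → odd — ✓.
All four E1 rules are satisfied.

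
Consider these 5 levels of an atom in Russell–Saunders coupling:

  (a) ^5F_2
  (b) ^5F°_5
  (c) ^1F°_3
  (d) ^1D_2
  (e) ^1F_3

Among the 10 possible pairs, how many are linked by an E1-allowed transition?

(a)–(b): forbidden (ΔJ).
(a)–(c): forbidden (ΔS).
(a)–(d): forbidden (parity, ΔS).
(a)–(e): forbidden (parity, ΔS).
(b)–(c): forbidden (parity, ΔS, ΔJ).
(b)–(d): forbidden (ΔS, ΔJ).
(b)–(e): forbidden (ΔS, ΔJ).
(c)–(d): allowed.
(c)–(e): allowed.
(d)–(e): forbidden (parity).
Allowed pairs: 2 of 10.

2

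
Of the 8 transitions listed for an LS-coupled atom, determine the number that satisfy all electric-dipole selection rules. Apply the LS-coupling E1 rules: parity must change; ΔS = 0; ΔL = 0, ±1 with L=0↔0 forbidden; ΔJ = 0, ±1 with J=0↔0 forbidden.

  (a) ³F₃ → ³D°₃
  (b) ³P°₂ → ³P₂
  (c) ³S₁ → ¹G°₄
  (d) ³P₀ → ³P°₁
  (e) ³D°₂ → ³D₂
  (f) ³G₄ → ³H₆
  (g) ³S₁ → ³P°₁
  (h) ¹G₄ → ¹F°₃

(a) allowed
(b) allowed
(c) forbidden (ΔS, ΔL, ΔJ fail)
(d) allowed
(e) allowed
(f) forbidden (parity, ΔJ fail)
(g) allowed
(h) allowed
Total allowed: 6 of 8.

6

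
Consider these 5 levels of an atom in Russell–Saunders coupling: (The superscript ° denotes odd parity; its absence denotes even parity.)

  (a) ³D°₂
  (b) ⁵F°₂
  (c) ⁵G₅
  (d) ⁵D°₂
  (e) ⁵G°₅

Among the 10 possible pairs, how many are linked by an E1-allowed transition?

1

(a)–(b): forbidden (parity, ΔS).
(a)–(c): forbidden (ΔS, ΔL, ΔJ).
(a)–(d): forbidden (parity, ΔS).
(a)–(e): forbidden (parity, ΔS, ΔL, ΔJ).
(b)–(c): forbidden (ΔJ).
(b)–(d): forbidden (parity).
(b)–(e): forbidden (parity, ΔJ).
(c)–(d): forbidden (ΔL, ΔJ).
(c)–(e): allowed.
(d)–(e): forbidden (parity, ΔL, ΔJ).
Allowed pairs: 1 of 10.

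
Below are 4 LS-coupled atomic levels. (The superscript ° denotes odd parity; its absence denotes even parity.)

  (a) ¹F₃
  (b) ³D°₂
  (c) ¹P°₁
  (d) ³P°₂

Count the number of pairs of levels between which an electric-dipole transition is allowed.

(a)–(b): forbidden (ΔS).
(a)–(c): forbidden (ΔL, ΔJ).
(a)–(d): forbidden (ΔS, ΔL).
(b)–(c): forbidden (parity, ΔS).
(b)–(d): forbidden (parity).
(c)–(d): forbidden (parity, ΔS).
Allowed pairs: 0 of 6.

0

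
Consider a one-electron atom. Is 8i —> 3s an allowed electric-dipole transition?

forbidden

Initial l = 6, final l = 0, so Δl = -6. E1 requires Δl = ±1: fails.
The transition is electric-dipole forbidden.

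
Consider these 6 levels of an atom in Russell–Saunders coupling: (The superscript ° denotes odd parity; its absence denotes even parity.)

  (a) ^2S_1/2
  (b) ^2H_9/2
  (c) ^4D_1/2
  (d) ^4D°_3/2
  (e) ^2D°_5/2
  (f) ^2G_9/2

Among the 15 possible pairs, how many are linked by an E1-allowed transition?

(a)–(b): forbidden (parity, ΔL, ΔJ).
(a)–(c): forbidden (parity, ΔS, ΔL).
(a)–(d): forbidden (ΔS, ΔL).
(a)–(e): forbidden (ΔL, ΔJ).
(a)–(f): forbidden (parity, ΔL, ΔJ).
(b)–(c): forbidden (parity, ΔS, ΔL, ΔJ).
(b)–(d): forbidden (ΔS, ΔL, ΔJ).
(b)–(e): forbidden (ΔL, ΔJ).
(b)–(f): forbidden (parity).
(c)–(d): allowed.
(c)–(e): forbidden (ΔS, ΔJ).
(c)–(f): forbidden (parity, ΔS, ΔL, ΔJ).
(d)–(e): forbidden (parity, ΔS).
(d)–(f): forbidden (ΔS, ΔL, ΔJ).
(e)–(f): forbidden (ΔL, ΔJ).
Allowed pairs: 1 of 15.

1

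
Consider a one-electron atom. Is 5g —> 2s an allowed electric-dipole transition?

l: 4 → 0 (Δl = -4). Δl = ±1 ✗.
The transition is electric-dipole forbidden.

forbidden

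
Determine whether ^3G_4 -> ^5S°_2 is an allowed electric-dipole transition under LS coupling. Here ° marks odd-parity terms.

forbidden

Initial level: S=1, L=4, J=4, parity even. Final level: S=2, L=0, J=2, parity odd.
Parity must change: even → odd — ok.
ΔS = 0: S: 1 → 2 — fails.
ΔL = 0, ±1 (not L=0↔0): L: 4 → 0, ΔL = -4 — fails.
ΔJ = 0, ±1 (not J=0↔0): J: 4 → 2, ΔJ = -2 — fails.
Rule(s) violated: ΔS, ΔL, ΔJ.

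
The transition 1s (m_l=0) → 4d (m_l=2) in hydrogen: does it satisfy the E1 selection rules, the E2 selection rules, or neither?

E2

Δl = 2 − 0 = +2; l_i + l_f = 2.
Δm_l = +2.
E1 (Δl = ±1, |Δm_l| ≤ 1): not satisfied.
E2 (Δl = 0,±2, l_i+l_f ≥ 2, |Δm_l| ≤ 2): satisfied.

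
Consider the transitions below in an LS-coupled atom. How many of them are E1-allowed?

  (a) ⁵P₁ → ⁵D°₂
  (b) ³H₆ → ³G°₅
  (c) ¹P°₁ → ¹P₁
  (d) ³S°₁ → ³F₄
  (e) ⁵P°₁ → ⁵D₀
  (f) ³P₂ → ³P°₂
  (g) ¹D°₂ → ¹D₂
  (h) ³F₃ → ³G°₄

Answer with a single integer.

7

(a) allowed
(b) allowed
(c) allowed
(d) forbidden (ΔL, ΔJ fail)
(e) allowed
(f) allowed
(g) allowed
(h) allowed
Total allowed: 7 of 8.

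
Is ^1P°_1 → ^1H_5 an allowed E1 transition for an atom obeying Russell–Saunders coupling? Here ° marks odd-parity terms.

forbidden

Parity must change: odd → even — passes.
ΔS = 0: S: 0 → 0 — passes.
ΔL = 0, ±1 (not L=0↔0): L: 1 → 5, ΔL = +4 — fails.
ΔJ = 0, ±1 (not J=0↔0): J: 1 → 5, ΔJ = +4 — fails.
Rule(s) violated: ΔL, ΔJ.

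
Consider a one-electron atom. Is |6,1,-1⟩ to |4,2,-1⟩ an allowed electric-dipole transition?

Δl = 2 − 1 = +1; the E1 rule Δl = ±1 is passes.
m_l: -1 → -1 (Δm_l = +0). |Δm_l| ≤ 1 passes.
All E1 selection rules are satisfied.

allowed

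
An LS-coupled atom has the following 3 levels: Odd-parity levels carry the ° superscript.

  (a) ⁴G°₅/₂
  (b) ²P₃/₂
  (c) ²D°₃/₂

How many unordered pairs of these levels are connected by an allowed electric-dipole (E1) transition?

1

(a)–(b): forbidden (ΔS, ΔL).
(a)–(c): forbidden (parity, ΔS, ΔL).
(b)–(c): allowed.
Allowed pairs: 1 of 3.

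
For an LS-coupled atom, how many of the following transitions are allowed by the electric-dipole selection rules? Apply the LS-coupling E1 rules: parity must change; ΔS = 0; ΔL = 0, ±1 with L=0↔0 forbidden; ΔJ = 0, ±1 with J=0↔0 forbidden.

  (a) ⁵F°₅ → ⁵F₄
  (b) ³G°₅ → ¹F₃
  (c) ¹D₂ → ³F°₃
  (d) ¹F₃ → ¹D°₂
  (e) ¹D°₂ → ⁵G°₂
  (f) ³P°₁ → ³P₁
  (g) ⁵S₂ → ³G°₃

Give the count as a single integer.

3

(a) allowed
(b) forbidden (ΔS, ΔJ fail)
(c) forbidden (ΔS fails)
(d) allowed
(e) forbidden (parity, ΔS, ΔL fail)
(f) allowed
(g) forbidden (ΔS, ΔL fail)
Total allowed: 3 of 7.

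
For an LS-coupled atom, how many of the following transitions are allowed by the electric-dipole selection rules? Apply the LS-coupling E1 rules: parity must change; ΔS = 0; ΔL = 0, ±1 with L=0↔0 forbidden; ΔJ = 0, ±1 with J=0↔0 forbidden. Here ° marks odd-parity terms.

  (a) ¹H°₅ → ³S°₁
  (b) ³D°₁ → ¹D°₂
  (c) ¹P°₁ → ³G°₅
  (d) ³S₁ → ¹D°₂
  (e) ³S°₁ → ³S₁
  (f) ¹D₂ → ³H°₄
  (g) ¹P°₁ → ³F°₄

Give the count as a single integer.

0

(a) forbidden (parity, ΔS, ΔL, ΔJ fail)
(b) forbidden (parity, ΔS fail)
(c) forbidden (parity, ΔS, ΔL, ΔJ fail)
(d) forbidden (ΔS, ΔL fail)
(e) forbidden (ΔL fails)
(f) forbidden (ΔS, ΔL, ΔJ fail)
(g) forbidden (parity, ΔS, ΔL, ΔJ fail)
Total allowed: 0 of 7.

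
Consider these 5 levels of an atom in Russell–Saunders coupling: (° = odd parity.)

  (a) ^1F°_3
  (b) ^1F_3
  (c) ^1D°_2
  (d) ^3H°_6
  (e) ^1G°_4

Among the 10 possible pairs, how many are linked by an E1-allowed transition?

(a)–(b): allowed.
(a)–(c): forbidden (parity).
(a)–(d): forbidden (parity, ΔS, ΔL, ΔJ).
(a)–(e): forbidden (parity).
(b)–(c): allowed.
(b)–(d): forbidden (ΔS, ΔL, ΔJ).
(b)–(e): allowed.
(c)–(d): forbidden (parity, ΔS, ΔL, ΔJ).
(c)–(e): forbidden (parity, ΔL, ΔJ).
(d)–(e): forbidden (parity, ΔS, ΔJ).
Allowed pairs: 3 of 10.

3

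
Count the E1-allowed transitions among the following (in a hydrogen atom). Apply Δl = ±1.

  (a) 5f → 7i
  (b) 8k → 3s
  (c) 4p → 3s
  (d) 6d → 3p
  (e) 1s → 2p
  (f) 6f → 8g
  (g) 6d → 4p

(a) forbidden — Δl = +3 (E1 requires Δl = ±1)
(b) forbidden — Δl = -7 (E1 requires Δl = ±1)
(c) allowed
(d) allowed
(e) allowed
(f) allowed
(g) allowed
Total allowed: 5 of 7.

5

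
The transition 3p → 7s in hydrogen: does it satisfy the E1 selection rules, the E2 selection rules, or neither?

E1

Δl = 0 − 1 = -1; l_i + l_f = 1.
E1 (Δl = ±1): satisfied.
E2 (Δl = 0,±2, l_i+l_f ≥ 2): not satisfied.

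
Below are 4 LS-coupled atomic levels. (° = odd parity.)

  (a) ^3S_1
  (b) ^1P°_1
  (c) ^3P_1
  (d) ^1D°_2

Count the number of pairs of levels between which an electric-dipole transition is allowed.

0

(a)–(b): forbidden (ΔS).
(a)–(c): forbidden (parity).
(a)–(d): forbidden (ΔS, ΔL).
(b)–(c): forbidden (ΔS).
(b)–(d): forbidden (parity).
(c)–(d): forbidden (ΔS).
Allowed pairs: 0 of 6.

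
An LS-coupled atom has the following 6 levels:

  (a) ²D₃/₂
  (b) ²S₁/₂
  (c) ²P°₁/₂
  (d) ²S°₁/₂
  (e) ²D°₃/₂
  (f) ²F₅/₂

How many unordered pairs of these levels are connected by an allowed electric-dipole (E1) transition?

(a)–(b): forbidden (parity, ΔL).
(a)–(c): allowed.
(a)–(d): forbidden (ΔL).
(a)–(e): allowed.
(a)–(f): forbidden (parity).
(b)–(c): allowed.
(b)–(d): forbidden (ΔL).
(b)–(e): forbidden (ΔL).
(b)–(f): forbidden (parity, ΔL, ΔJ).
(c)–(d): forbidden (parity).
(c)–(e): forbidden (parity).
(c)–(f): forbidden (ΔL, ΔJ).
(d)–(e): forbidden (parity, ΔL).
(d)–(f): forbidden (ΔL, ΔJ).
(e)–(f): allowed.
Allowed pairs: 4 of 15.

4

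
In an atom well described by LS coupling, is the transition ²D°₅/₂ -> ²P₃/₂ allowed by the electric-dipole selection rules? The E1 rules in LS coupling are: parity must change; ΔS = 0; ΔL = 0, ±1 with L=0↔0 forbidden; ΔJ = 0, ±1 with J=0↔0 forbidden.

allowed

Reading off the term symbols: S 1/2→1/2, L 2→1, J 5/2→3/2, parity odd→even.
Parity must change: odd → even — ok.
ΔS = 0: S: 1/2 → 1/2 — ok.
ΔL = 0, ±1 (not L=0↔0): L: 2 → 1, ΔL = -1 — ok.
ΔJ = 0, ±1 (not J=0↔0): J: 5/2 → 3/2, ΔJ = -1 — ok.
All four E1 rules are satisfied.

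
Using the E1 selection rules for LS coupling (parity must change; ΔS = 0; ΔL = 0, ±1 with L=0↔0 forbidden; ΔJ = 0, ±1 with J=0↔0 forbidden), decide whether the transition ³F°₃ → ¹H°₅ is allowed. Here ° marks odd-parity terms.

forbidden

ΔJ = 0, ±1 (not J=0↔0): J: 3 → 5, ΔJ = +2 — fails.
ΔL = 0, ±1 (not L=0↔0): L: 3 → 5, ΔL = +2 — fails.
ΔS = 0: S: 1 → 0 — fails.
Parity must change: odd → odd — fails.
Rule(s) violated: parity, ΔS, ΔL, ΔJ.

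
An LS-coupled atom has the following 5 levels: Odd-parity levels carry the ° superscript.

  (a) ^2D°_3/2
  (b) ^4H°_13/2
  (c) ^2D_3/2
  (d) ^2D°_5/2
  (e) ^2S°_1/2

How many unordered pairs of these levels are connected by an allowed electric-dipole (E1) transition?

2

(a)–(b): forbidden (parity, ΔS, ΔL, ΔJ).
(a)–(c): allowed.
(a)–(d): forbidden (parity).
(a)–(e): forbidden (parity, ΔL).
(b)–(c): forbidden (ΔS, ΔL, ΔJ).
(b)–(d): forbidden (parity, ΔS, ΔL, ΔJ).
(b)–(e): forbidden (parity, ΔS, ΔL, ΔJ).
(c)–(d): allowed.
(c)–(e): forbidden (ΔL).
(d)–(e): forbidden (parity, ΔL, ΔJ).
Allowed pairs: 2 of 10.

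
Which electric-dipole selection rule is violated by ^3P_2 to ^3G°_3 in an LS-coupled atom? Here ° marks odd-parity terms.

Reading off the term symbols: S 1→1, L 1→4, J 2→3, parity even→odd.
ΔJ = 0, ±1 (not J=0↔0): J: 2 → 3, ΔJ = +1 — passes.
ΔS = 0: S: 1 → 1 — passes.
ΔL = 0, ±1 (not L=0↔0): L: 1 → 4, ΔL = +3 — fails.
Parity must change: even → odd — passes.

the ΔL = 0, ±1 rule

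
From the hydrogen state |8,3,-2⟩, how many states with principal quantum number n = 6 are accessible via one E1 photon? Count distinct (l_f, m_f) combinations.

E1 requires Δl = ±1, so l_f ∈ {2, 4}; with 0 ≤ l_f ≤ n_f−1 = 5, the allowed l_f values are {2, 4}.
For l_f = 2: m_f ∈ {m_i−1, m_i, m_i+1} ∩ [−2, 2] = {-2, -1} → 2 states.
For l_f = 4: m_f ∈ {m_i−1, m_i, m_i+1} ∩ [−4, 4] = {-3, -2, -1} → 3 states.
Total: 5.

5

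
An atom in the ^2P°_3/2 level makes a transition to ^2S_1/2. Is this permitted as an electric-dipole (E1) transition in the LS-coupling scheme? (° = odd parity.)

Parity must change: odd → even — passes.
ΔS = 0: S: 1/2 → 1/2 — passes.
ΔL = 0, ±1 (not L=0↔0): L: 1 → 0, ΔL = -1 — passes.
ΔJ = 0, ±1 (not J=0↔0): J: 3/2 → 1/2, ΔJ = -1 — passes.
All four E1 rules are satisfied.

allowed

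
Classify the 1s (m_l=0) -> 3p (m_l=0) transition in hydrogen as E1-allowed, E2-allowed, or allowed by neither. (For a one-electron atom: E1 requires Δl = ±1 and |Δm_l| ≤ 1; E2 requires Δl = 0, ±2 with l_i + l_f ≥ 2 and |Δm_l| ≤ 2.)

E1

Δl = 1 − 0 = +1; l_i + l_f = 1.
Δm_l = +0.
E1 (Δl = ±1, |Δm_l| ≤ 1): satisfied.
E2 (Δl = 0,±2, l_i+l_f ≥ 2, |Δm_l| ≤ 2): not satisfied.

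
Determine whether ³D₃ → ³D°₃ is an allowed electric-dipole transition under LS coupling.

allowed

Parity must change: even → odd — satisfied.
ΔS = 0: S: 1 → 1 — satisfied.
ΔL = 0, ±1 (not L=0↔0): L: 2 → 2, ΔL = +0 — satisfied.
ΔJ = 0, ±1 (not J=0↔0): J: 3 → 3, ΔJ = +0 — satisfied.
All four E1 rules are satisfied.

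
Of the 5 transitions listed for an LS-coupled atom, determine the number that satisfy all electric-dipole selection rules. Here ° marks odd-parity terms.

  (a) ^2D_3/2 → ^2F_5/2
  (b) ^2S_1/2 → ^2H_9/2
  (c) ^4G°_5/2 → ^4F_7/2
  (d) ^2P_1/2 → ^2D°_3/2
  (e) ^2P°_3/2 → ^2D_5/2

3

(a) forbidden (parity fails)
(b) forbidden (parity, ΔL, ΔJ fail)
(c) allowed
(d) allowed
(e) allowed
Total allowed: 3 of 5.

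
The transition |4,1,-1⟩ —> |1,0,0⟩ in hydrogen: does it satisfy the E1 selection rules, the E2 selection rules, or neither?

E1

Δl = 0 − 1 = -1; l_i + l_f = 1.
Δm_l = +1.
E1 (Δl = ±1, |Δm_l| ≤ 1): satisfied.
E2 (Δl = 0,±2, l_i+l_f ≥ 2, |Δm_l| ≤ 2): not satisfied.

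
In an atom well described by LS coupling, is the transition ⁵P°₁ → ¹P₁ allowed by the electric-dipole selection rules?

forbidden

ΔL = 0, ±1 (not L=0↔0): L: 1 → 1, ΔL = +0 — ✓.
ΔJ = 0, ±1 (not J=0↔0): J: 1 → 1, ΔJ = +0 — ✓.
ΔS = 0: S: 2 → 0 — ✗.
Parity must change: odd → even — ✓.
Rule(s) violated: ΔS.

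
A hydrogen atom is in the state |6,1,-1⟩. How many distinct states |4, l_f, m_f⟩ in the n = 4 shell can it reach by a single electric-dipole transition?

4

E1 requires Δl = ±1, so l_f ∈ {0, 2}; with 0 ≤ l_f ≤ n_f−1 = 3, the allowed l_f values are {0, 2}.
For l_f = 0: m_f ∈ {m_i−1, m_i, m_i+1} ∩ [−0, 0] = {0} → 1 state.
For l_f = 2: m_f ∈ {m_i−1, m_i, m_i+1} ∩ [−2, 2] = {-2, -1, 0} → 3 states.
Total: 4.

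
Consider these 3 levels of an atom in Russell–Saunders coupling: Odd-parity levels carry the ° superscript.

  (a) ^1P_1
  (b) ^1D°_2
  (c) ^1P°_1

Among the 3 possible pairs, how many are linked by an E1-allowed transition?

(a)–(b): allowed.
(a)–(c): allowed.
(b)–(c): forbidden (parity).
Allowed pairs: 2 of 3.

2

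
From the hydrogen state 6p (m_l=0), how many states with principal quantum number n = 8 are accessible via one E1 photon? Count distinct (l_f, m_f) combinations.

4

E1 requires Δl = ±1, so l_f ∈ {0, 2}; with 0 ≤ l_f ≤ n_f−1 = 7, the allowed l_f values are {0, 2}.
For l_f = 0: m_f ∈ {m_i−1, m_i, m_i+1} ∩ [−0, 0] = {0} → 1 state.
For l_f = 2: m_f ∈ {m_i−1, m_i, m_i+1} ∩ [−2, 2] = {-1, 0, 1} → 3 states.
Total: 4.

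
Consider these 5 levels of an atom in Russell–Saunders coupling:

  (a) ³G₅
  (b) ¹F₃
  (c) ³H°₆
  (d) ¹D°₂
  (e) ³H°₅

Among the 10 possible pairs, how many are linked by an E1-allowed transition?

3

(a)–(b): forbidden (parity, ΔS, ΔJ).
(a)–(c): allowed.
(a)–(d): forbidden (ΔS, ΔL, ΔJ).
(a)–(e): allowed.
(b)–(c): forbidden (ΔS, ΔL, ΔJ).
(b)–(d): allowed.
(b)–(e): forbidden (ΔS, ΔL, ΔJ).
(c)–(d): forbidden (parity, ΔS, ΔL, ΔJ).
(c)–(e): forbidden (parity).
(d)–(e): forbidden (parity, ΔS, ΔL, ΔJ).
Allowed pairs: 3 of 10.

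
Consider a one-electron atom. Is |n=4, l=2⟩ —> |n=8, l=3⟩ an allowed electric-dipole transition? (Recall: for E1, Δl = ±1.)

allowed

l: 2 → 3 (Δl = +1). Δl = ±1 passes.
All E1 selection rules are satisfied.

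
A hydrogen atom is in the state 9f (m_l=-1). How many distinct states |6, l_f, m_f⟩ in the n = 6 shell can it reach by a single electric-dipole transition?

E1 requires Δl = ±1, so l_f ∈ {2, 4}; with 0 ≤ l_f ≤ n_f−1 = 5, the allowed l_f values are {2, 4}.
For l_f = 2: m_f ∈ {m_i−1, m_i, m_i+1} ∩ [−2, 2] = {-2, -1, 0} → 3 states.
For l_f = 4: m_f ∈ {m_i−1, m_i, m_i+1} ∩ [−4, 4] = {-2, -1, 0} → 3 states.
Total: 6.

6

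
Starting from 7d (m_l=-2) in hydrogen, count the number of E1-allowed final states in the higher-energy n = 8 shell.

E1 requires Δl = ±1, so l_f ∈ {1, 3}; with 0 ≤ l_f ≤ n_f−1 = 7, the allowed l_f values are {1, 3}.
For l_f = 1: m_f ∈ {m_i−1, m_i, m_i+1} ∩ [−1, 1] = {-1} → 1 state.
For l_f = 3: m_f ∈ {m_i−1, m_i, m_i+1} ∩ [−3, 3] = {-3, -2, -1} → 3 states.
Total: 4.

4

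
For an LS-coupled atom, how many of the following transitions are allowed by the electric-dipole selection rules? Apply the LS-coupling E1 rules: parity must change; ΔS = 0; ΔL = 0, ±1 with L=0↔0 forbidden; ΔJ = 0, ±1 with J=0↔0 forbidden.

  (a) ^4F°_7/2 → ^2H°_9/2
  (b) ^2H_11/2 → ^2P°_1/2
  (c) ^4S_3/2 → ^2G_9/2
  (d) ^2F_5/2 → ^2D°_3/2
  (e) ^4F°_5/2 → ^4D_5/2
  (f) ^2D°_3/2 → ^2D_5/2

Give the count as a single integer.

3

(a) forbidden (parity, ΔS, ΔL fail)
(b) forbidden (ΔL, ΔJ fail)
(c) forbidden (parity, ΔS, ΔL, ΔJ fail)
(d) allowed
(e) allowed
(f) allowed
Total allowed: 3 of 6.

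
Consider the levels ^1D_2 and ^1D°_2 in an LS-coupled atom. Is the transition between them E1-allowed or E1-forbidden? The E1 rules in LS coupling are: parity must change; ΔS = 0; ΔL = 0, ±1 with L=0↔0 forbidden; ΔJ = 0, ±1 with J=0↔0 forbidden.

Parity must change: even → odd — passes.
ΔS = 0: S: 0 → 0 — passes.
ΔL = 0, ±1 (not L=0↔0): L: 2 → 2, ΔL = +0 — passes.
ΔJ = 0, ±1 (not J=0↔0): J: 2 → 2, ΔJ = +0 — passes.
All four E1 rules are satisfied.

allowed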